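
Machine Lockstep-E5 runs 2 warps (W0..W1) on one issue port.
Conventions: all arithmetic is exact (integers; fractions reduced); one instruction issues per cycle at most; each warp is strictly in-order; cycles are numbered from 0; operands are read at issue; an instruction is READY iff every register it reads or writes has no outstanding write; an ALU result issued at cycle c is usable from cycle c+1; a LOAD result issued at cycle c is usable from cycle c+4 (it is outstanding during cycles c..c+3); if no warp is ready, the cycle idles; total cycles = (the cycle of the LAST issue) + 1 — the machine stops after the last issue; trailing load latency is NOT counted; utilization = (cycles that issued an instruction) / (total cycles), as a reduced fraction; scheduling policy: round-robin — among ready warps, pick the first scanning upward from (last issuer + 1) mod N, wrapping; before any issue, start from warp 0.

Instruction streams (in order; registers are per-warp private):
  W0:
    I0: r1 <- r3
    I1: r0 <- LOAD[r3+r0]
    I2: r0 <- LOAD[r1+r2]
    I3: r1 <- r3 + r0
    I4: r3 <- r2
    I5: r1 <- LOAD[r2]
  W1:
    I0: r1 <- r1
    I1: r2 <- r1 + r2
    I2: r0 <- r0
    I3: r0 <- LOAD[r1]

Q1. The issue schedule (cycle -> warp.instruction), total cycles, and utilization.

cycle 0: W0.I0
cycle 1: W1.I0
cycle 2: W0.I1
cycle 3: W1.I1
cycle 4: W1.I2
cycle 5: W1.I3
cycle 6: W0.I2
cycle 7: idle
cycle 8: idle
cycle 9: idle
cycle 10: W0.I3
cycle 11: W0.I4
cycle 12: W0.I5

Answer: 13 cycles, utilization 10/13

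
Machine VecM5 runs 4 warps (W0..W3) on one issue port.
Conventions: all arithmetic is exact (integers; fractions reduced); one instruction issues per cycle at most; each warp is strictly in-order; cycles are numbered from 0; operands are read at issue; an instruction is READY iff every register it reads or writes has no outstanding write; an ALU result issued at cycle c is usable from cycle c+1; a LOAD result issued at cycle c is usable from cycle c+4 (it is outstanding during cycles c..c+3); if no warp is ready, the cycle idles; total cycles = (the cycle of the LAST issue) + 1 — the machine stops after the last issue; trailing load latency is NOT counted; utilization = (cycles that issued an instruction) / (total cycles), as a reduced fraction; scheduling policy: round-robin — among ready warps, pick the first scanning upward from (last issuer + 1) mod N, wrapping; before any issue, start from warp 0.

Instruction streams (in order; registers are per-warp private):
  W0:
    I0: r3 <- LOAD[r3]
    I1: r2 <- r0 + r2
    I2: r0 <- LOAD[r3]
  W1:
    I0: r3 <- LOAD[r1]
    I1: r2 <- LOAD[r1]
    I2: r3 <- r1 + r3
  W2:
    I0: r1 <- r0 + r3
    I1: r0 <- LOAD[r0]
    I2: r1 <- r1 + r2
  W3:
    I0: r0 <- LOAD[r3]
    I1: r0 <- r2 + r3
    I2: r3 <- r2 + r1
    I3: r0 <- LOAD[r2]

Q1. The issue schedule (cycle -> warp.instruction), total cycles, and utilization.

cycle 0: W0.I0
cycle 1: W1.I0
cycle 2: W2.I0
cycle 3: W3.I0
cycle 4: W0.I1
cycle 5: W1.I1
cycle 6: W2.I1
cycle 7: W3.I1
cycle 8: W0.I2
cycle 9: W1.I2
cycle 10: W2.I2
cycle 11: W3.I2
cycle 12: W3.I3

Answer: 13 cycles, utilization 1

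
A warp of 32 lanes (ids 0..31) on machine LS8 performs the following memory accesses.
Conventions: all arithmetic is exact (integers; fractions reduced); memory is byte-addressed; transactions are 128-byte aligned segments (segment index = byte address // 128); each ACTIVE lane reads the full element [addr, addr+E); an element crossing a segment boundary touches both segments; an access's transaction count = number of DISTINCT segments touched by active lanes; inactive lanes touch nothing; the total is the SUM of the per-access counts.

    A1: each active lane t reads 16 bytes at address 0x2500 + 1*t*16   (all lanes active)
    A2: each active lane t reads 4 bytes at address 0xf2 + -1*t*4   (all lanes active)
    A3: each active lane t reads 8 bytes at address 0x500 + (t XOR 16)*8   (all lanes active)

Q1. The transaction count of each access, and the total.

A1: 4 transactions
A2: 2 transactions
A3: 2 transactions

Answer: 4,2,2; total 8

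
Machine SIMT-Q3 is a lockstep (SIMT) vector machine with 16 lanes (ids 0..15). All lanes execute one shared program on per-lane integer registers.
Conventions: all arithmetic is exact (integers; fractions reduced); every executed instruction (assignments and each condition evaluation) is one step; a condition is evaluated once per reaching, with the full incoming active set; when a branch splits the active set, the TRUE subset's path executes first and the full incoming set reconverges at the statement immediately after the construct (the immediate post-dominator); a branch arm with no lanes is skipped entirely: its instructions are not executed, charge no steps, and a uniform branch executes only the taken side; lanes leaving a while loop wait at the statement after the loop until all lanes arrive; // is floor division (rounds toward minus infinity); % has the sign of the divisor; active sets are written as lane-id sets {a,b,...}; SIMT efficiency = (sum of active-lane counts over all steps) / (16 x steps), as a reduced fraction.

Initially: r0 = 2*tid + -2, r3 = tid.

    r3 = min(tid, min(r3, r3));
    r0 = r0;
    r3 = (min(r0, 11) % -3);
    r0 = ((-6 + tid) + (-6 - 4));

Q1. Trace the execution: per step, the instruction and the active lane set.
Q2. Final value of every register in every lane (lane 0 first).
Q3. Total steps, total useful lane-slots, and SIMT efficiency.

step 0: r3 <- min(tid, min(r3, r3))  {0,1,2,3,4,5,6,7,8,9,10,11,12,13,14,15}
step 1: r0 <- r0                     {0,1,2,3,4,5,6,7,8,9,10,11,12,13,14,15}
step 2: r3 <- (min(r0, 11) % -3)     {0,1,2,3,4,5,6,7,8,9,10,11,12,13,14,15}
step 3: r0 <- ((-6 + tid) + (-6 - 4)) {0,1,2,3,4,5,6,7,8,9,10,11,12,13,14,15}

Answer: 4 steps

r0: -16,-15,-14,-13,-12,-11,-10,-9,-8,-7,-6,-5,-4,-3,-2,-1
r3: -2,0,-1,-2,0,-1,-2,-1,-1,-1,-1,-1,-1,-1,-1,-1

steps = 4; useful = 64; efficiency = 64/64 = 1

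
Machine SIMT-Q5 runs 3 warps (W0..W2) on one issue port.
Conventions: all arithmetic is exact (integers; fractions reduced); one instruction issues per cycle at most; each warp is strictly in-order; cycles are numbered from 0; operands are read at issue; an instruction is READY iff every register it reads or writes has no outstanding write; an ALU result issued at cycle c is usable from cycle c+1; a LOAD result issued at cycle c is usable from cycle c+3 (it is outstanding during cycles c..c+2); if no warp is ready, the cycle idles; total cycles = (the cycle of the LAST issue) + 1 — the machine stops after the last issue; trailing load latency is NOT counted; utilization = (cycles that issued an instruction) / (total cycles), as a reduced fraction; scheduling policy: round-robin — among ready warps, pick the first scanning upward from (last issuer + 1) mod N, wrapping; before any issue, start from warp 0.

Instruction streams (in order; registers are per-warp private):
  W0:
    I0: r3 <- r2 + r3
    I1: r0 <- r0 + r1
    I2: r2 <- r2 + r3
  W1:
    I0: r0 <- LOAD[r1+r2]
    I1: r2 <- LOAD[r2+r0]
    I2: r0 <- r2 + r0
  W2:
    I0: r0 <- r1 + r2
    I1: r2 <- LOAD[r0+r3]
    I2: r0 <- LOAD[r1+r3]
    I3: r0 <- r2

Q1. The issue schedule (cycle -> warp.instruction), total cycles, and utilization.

cycle 0: W0.I0
cycle 1: W1.I0
cycle 2: W2.I0
cycle 3: W0.I1
cycle 4: W1.I1
cycle 5: W2.I1
cycle 6: W0.I2
cycle 7: W1.I2
cycle 8: W2.I2
cycle 9: idle
cycle 10: idle
cycle 11: W2.I3

Answer: 12 cycles, utilization 5/6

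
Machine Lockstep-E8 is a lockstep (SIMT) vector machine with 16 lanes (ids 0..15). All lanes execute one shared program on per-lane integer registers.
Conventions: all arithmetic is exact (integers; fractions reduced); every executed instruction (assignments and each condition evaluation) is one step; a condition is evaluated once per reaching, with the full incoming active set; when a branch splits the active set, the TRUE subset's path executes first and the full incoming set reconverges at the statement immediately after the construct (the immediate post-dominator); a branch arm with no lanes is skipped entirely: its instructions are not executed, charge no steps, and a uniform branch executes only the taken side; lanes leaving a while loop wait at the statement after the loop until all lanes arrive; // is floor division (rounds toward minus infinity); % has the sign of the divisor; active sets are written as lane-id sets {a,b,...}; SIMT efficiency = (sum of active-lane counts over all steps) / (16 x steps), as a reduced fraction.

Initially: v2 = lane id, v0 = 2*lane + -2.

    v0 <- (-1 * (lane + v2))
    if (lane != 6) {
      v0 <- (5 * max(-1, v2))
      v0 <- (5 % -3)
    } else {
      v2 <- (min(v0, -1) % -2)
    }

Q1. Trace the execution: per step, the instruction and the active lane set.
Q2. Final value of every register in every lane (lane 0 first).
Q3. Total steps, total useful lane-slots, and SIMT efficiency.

step 0: v0 <- (-1 * (lane + v2))     {0,1,2,3,4,5,6,7,8,9,10,11,12,13,14,15}
step 1: eval (lane != 6)             {0,1,2,3,4,5,6,7,8,9,10,11,12,13,14,15}
step 2: v0 <- (5 * max(-1, v2))      {0,1,2,3,4,5,7,8,9,10,11,12,13,14,15}
step 3: v0 <- (5 % -3)               {0,1,2,3,4,5,7,8,9,10,11,12,13,14,15}
step 4: v2 <- (min(v0, -1) % -2)     {6}

Answer: 5 steps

v2: 0,1,2,3,4,5,0,7,8,9,10,11,12,13,14,15
v0: -1,-1,-1,-1,-1,-1,-12,-1,-1,-1,-1,-1,-1,-1,-1,-1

steps = 5; useful = 63; efficiency = 63/80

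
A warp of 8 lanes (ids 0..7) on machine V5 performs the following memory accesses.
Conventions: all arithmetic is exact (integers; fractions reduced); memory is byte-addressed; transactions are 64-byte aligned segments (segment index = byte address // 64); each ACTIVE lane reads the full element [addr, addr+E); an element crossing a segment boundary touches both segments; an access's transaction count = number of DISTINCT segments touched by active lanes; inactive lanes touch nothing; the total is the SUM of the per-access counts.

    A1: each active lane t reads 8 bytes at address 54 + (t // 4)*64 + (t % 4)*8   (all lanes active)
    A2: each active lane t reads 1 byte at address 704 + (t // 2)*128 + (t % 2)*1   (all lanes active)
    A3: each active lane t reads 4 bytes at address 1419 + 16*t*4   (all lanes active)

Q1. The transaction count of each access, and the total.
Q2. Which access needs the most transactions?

A1: 3 transactions
A2: 4 transactions
A3: 8 transactions

Answer: 3,4,8; total 15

Answer: A3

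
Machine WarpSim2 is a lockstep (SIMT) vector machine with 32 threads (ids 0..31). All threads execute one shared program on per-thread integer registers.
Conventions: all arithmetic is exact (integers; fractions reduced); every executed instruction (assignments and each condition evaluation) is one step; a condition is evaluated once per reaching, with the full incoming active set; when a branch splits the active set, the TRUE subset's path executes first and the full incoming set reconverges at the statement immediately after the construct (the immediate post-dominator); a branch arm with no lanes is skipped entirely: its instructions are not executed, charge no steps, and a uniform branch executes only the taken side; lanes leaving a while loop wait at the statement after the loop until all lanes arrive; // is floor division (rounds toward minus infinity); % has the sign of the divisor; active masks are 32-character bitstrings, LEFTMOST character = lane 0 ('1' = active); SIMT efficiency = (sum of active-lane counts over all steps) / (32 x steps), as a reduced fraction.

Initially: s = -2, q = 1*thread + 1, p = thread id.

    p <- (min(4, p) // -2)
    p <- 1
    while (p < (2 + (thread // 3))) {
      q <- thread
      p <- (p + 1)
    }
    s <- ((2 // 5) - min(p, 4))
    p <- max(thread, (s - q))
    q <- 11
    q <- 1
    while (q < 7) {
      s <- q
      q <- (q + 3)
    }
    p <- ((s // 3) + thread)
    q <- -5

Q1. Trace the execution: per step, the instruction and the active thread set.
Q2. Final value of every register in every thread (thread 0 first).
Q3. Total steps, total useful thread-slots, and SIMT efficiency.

step 0: p <- (min(4, p) // -2)       11111111111111111111111111111111
step 1: p <- 1                       11111111111111111111111111111111
step 2: eval (p < (2 + (thread // 3))) 11111111111111111111111111111111
step 3: q <- thread                  11111111111111111111111111111111
step 4: p <- (p + 1)                 11111111111111111111111111111111
step 5: eval (p < (2 + (thread // 3))) 11111111111111111111111111111111
step 6: q <- thread                  00011111111111111111111111111111
step 7: p <- (p + 1)                 00011111111111111111111111111111
step 8: eval (p < (2 + (thread // 3))) 00011111111111111111111111111111
step 9: q <- thread                  00000011111111111111111111111111
step 10: p <- (p + 1)                 00000011111111111111111111111111
step 11: eval (p < (2 + (thread // 3))) 00000011111111111111111111111111
step 12: q <- thread                  00000000011111111111111111111111
step 13: p <- (p + 1)                 00000000011111111111111111111111
step 14: eval (p < (2 + (thread // 3))) 00000000011111111111111111111111
step 15: q <- thread                  00000000000011111111111111111111
step 16: p <- (p + 1)                 00000000000011111111111111111111
step 17: eval (p < (2 + (thread // 3))) 00000000000011111111111111111111
step 18: q <- thread                  00000000000000011111111111111111
step 19: p <- (p + 1)                 00000000000000011111111111111111
step 20: eval (p < (2 + (thread // 3))) 00000000000000011111111111111111
step 21: q <- thread                  00000000000000000011111111111111
step 22: p <- (p + 1)                 00000000000000000011111111111111
step 23: eval (p < (2 + (thread // 3))) 00000000000000000011111111111111
step 24: q <- thread                  00000000000000000000011111111111
step 25: p <- (p + 1)                 00000000000000000000011111111111
step 26: eval (p < (2 + (thread // 3))) 00000000000000000000011111111111
step 27: q <- thread                  00000000000000000000000011111111
step 28: p <- (p + 1)                 00000000000000000000000011111111
step 29: eval (p < (2 + (thread // 3))) 00000000000000000000000011111111
step 30: q <- thread                  00000000000000000000000000011111
step 31: p <- (p + 1)                 00000000000000000000000000011111
step 32: eval (p < (2 + (thread // 3))) 00000000000000000000000000011111
step 33: q <- thread                  00000000000000000000000000000011
step 34: p <- (p + 1)                 00000000000000000000000000000011
step 35: eval (p < (2 + (thread // 3))) 00000000000000000000000000000011
step 36: s <- ((2 // 5) - min(p, 4))  11111111111111111111111111111111
step 37: p <- max(thread, (s - q))    11111111111111111111111111111111
step 38: q <- 11                      11111111111111111111111111111111
step 39: q <- 1                       11111111111111111111111111111111
step 40: eval (q < 7)                 11111111111111111111111111111111
step 41: s <- q                       11111111111111111111111111111111
step 42: q <- (q + 3)                 11111111111111111111111111111111
step 43: eval (q < 7)                 11111111111111111111111111111111
step 44: s <- q                       11111111111111111111111111111111
step 45: q <- (q + 3)                 11111111111111111111111111111111
step 46: eval (q < 7)                 11111111111111111111111111111111
step 47: p <- ((s // 3) + thread)     11111111111111111111111111111111
step 48: q <- -5                      11111111111111111111111111111111

Answer: 49 steps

s: 4,4,4,4,4,4,4,4,4,4,4,4,4,4,4,4,4,4,4,4,4,4,4,4,4,4,4,4,4,4,4,4
q: -5,-5,-5,-5,-5,-5,-5,-5,-5,-5,-5,-5,-5,-5,-5,-5,-5,-5,-5,-5,-5,-5,-5,-5,-5,-5,-5,-5,-5,-5,-5,-5
p: 1,2,3,4,5,6,7,8,9,10,11,12,13,14,15,16,17,18,19,20,21,22,23,24,25,26,27,28,29,30,31,32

steps = 49; useful = 1073; efficiency = 1073/1568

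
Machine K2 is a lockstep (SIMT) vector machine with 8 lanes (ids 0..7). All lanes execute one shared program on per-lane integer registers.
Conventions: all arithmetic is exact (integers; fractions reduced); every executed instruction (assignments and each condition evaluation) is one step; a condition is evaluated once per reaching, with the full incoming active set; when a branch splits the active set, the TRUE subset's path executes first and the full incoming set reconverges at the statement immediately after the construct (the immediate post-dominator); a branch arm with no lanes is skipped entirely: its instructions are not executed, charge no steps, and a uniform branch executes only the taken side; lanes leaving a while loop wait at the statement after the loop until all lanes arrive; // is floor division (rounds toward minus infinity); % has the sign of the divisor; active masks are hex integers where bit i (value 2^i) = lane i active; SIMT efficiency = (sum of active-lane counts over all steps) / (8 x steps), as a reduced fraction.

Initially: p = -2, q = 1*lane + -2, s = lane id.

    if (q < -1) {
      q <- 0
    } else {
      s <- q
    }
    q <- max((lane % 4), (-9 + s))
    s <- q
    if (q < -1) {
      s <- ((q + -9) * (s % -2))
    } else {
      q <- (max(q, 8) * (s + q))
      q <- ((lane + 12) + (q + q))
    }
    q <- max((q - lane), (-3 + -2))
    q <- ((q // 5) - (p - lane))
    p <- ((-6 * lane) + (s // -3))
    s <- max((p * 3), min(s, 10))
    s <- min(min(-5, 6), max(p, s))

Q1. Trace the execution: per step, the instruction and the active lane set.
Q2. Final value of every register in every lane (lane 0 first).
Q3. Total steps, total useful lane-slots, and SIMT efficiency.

step 0: eval (q < -1)                0xff
step 1: q <- 0                       0x01
step 2: s <- q                       0xfe
step 3: q <- max((lane % 4), (-9 + s)) 0xff
step 4: s <- q                       0xff
step 5: eval (q < -1)                0xff
step 6: q <- (max(q, 8) * (s + q))   0xff
step 7: q <- ((lane + 12) + (q + q)) 0xff
step 8: q <- max((q - lane), (-3 + -2)) 0xff
step 9: q <- ((q // 5) - (p - lane)) 0xff
step 10: p <- ((-6 * lane) + (s // -3)) 0xff
step 11: s <- max((p * 3), min(s, 10)) 0xff
step 12: s <- min(min(-5, 6), max(p, s)) 0xff

Answer: 13 steps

p: 0,-7,-13,-19,-24,-31,-37,-43
q: 4,11,19,26,8,15,23,30
s: -5,-5,-5,-5,-5,-5,-5,-5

steps = 13; useful = 96; efficiency = 96/104 = 12/13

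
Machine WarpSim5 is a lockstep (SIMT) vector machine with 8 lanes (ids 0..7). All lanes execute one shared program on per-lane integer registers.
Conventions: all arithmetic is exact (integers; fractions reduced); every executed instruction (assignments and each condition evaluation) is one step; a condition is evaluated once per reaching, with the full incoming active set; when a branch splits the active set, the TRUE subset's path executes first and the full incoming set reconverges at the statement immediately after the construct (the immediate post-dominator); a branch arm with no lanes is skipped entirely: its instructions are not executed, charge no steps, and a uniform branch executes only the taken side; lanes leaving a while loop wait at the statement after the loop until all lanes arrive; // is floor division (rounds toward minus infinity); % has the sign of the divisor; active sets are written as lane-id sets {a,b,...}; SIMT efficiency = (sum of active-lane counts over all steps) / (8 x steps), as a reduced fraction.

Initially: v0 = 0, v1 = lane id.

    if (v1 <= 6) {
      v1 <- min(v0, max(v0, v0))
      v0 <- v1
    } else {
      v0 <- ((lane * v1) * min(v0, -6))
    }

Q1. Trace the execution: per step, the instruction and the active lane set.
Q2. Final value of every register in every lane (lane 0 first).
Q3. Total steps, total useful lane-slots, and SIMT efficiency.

step 0: eval (v1 <= 6)               {0,1,2,3,4,5,6,7}
step 1: v1 <- min(v0, max(v0, v0))   {0,1,2,3,4,5,6}
step 2: v0 <- v1                     {0,1,2,3,4,5,6}
step 3: v0 <- ((lane * v1) * min(v0, -6)) {7}

Answer: 4 steps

v0: 0,0,0,0,0,0,0,-294
v1: 0,0,0,0,0,0,0,7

steps = 4; useful = 23; efficiency = 23/32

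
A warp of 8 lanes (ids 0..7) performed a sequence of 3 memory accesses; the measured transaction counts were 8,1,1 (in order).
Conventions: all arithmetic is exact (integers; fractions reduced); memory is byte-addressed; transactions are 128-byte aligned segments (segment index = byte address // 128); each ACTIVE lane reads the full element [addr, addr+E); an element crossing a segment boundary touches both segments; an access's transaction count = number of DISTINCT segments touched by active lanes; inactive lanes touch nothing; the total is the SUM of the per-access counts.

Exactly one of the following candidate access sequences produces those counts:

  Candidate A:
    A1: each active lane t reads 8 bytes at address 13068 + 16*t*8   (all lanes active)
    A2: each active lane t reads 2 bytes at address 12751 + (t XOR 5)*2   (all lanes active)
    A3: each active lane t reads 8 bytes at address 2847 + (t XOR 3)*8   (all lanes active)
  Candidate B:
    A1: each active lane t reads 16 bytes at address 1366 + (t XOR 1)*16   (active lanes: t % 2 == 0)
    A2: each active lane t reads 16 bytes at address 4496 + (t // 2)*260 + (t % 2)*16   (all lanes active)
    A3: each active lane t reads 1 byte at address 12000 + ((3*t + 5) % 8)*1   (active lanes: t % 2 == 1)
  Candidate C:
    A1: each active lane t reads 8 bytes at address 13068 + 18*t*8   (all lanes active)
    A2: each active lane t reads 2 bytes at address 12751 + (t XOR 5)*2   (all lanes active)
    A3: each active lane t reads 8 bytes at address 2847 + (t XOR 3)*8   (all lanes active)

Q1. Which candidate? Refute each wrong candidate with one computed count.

B: A1 gives 2 transactions, not 8
C: A1 gives 9 transactions, not 8
A: all counts match (8,1,1)

Answer: A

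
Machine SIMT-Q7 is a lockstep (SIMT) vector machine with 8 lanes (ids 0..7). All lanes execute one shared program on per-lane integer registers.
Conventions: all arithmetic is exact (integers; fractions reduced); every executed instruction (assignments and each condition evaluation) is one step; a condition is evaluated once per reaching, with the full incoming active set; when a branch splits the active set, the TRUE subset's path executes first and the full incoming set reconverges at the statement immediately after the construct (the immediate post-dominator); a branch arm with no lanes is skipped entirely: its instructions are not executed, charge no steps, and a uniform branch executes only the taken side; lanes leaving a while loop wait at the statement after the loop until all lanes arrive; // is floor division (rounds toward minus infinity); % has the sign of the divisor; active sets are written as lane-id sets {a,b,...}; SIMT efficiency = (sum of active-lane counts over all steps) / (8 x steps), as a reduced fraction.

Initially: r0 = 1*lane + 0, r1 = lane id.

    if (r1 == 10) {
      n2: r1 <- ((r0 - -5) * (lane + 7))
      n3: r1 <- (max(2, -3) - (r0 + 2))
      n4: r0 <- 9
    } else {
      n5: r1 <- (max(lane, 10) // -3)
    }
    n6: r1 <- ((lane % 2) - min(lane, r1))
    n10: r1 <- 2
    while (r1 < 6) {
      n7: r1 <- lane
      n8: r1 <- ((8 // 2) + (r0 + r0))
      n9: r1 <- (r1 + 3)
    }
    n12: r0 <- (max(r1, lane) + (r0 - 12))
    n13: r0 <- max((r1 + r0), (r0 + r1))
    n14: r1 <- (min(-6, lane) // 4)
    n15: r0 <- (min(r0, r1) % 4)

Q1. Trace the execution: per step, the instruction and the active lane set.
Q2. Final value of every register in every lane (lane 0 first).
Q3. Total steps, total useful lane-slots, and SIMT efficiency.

step 0: eval (r1 == 10)              {0,1,2,3,4,5,6,7}
step 1: r1 <- (max(lane, 10) // -3)  {0,1,2,3,4,5,6,7}
step 2: r1 <- ((lane % 2) - min(lane, r1)) {0,1,2,3,4,5,6,7}
step 3: r1 <- 2                      {0,1,2,3,4,5,6,7}
step 4: eval (r1 < 6)                {0,1,2,3,4,5,6,7}
step 5: r1 <- lane                   {0,1,2,3,4,5,6,7}
step 6: r1 <- ((8 // 2) + (r0 + r0)) {0,1,2,3,4,5,6,7}
step 7: r1 <- (r1 + 3)               {0,1,2,3,4,5,6,7}
step 8: eval (r1 < 6)                {0,1,2,3,4,5,6,7}
step 9: r0 <- (max(r1, lane) + (r0 - 12)) {0,1,2,3,4,5,6,7}
step 10: r0 <- max((r1 + r0), (r0 + r1)) {0,1,2,3,4,5,6,7}
step 11: r1 <- (min(-6, lane) // 4)   {0,1,2,3,4,5,6,7}
step 12: r0 <- (min(r0, r1) % 4)      {0,1,2,3,4,5,6,7}

Answer: 13 steps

r0: 2,2,2,2,2,2,2,2
r1: -2,-2,-2,-2,-2,-2,-2,-2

steps = 13; useful = 104; efficiency = 104/104 = 1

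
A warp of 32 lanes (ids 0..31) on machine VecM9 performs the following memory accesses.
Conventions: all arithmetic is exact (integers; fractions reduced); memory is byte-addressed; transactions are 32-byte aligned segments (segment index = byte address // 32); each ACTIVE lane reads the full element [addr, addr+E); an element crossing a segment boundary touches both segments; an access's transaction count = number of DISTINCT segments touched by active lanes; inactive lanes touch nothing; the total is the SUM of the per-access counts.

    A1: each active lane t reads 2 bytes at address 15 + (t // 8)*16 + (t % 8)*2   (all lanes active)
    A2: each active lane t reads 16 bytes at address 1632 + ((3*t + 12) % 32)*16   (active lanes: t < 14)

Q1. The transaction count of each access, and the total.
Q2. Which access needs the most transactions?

A1: 3 transactions
A2: 12 transactions

Answer: 3,12; total 15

Answer: A2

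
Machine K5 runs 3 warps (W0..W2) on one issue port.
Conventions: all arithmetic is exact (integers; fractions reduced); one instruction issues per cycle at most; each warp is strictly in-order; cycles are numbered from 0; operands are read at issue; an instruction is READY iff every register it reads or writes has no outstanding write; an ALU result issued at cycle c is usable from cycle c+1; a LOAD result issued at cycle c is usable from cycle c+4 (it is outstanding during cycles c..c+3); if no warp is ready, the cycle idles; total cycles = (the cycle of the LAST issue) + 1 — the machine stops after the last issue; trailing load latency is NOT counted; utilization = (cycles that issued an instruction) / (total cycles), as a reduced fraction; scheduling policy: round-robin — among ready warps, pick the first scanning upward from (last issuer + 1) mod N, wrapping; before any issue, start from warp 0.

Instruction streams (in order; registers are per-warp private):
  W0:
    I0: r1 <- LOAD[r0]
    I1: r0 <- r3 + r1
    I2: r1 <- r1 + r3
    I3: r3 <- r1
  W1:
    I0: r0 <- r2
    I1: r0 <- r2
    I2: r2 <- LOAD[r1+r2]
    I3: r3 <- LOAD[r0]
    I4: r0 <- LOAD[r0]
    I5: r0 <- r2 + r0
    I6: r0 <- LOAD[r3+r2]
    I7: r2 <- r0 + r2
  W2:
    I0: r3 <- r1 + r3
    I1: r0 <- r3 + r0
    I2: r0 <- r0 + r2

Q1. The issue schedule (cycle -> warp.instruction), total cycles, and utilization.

cycle 0: W0.I0
cycle 1: W1.I0
cycle 2: W2.I0
cycle 3: W1.I1
cycle 4: W2.I1
cycle 5: W0.I1
cycle 6: W1.I2
cycle 7: W2.I2
cycle 8: W0.I2
cycle 9: W1.I3
cycle 10: W0.I3
cycle 11: W1.I4
cycle 12: idle
cycle 13: idle
cycle 14: idle
cycle 15: W1.I5
cycle 16: W1.I6
cycle 17: idle
cycle 18: idle
cycle 19: idle
cycle 20: W1.I7

Answer: 21 cycles, utilization 5/7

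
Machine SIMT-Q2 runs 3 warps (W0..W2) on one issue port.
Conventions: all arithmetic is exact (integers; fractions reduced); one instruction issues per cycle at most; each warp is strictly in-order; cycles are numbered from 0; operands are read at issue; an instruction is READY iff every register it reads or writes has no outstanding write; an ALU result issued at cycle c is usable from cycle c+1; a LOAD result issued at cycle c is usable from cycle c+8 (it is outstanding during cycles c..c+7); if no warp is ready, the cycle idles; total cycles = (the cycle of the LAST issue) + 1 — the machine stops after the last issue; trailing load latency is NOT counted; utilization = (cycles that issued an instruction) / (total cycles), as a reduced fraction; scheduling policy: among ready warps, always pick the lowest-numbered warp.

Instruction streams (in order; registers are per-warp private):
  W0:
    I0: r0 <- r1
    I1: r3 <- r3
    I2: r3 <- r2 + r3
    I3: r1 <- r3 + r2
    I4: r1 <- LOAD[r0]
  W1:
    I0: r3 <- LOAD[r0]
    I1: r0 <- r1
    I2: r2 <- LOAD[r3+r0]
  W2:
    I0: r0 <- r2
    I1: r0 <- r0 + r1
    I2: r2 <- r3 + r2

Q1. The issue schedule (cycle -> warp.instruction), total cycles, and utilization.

cycle 0: W0.I0
cycle 1: W0.I1
cycle 2: W0.I2
cycle 3: W0.I3
cycle 4: W0.I4
cycle 5: W1.I0
cycle 6: W1.I1
cycle 7: W2.I0
cycle 8: W2.I1
cycle 9: W2.I2
cycle 10: idle
cycle 11: idle
cycle 12: idle
cycle 13: W1.I2

Answer: 14 cycles, utilization 11/14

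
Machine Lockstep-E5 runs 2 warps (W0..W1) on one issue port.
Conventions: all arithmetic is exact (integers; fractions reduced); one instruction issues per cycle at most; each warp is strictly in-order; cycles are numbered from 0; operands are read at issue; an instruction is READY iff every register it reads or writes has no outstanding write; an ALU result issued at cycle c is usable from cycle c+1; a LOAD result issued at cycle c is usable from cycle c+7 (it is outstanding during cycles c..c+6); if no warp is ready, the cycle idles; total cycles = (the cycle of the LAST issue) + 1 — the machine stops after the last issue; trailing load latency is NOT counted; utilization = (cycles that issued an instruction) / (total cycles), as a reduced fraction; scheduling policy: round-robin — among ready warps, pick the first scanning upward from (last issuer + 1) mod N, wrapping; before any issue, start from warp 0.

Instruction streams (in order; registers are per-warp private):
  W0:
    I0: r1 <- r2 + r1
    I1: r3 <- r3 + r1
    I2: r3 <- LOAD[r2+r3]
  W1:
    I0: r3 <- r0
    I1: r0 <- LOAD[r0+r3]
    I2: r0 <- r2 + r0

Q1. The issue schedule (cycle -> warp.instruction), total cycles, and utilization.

cycle 0: W0.I0
cycle 1: W1.I0
cycle 2: W0.I1
cycle 3: W1.I1
cycle 4: W0.I2
cycle 5: idle
cycle 6: idle
cycle 7: idle
cycle 8: idle
cycle 9: idle
cycle 10: W1.I2

Answer: 11 cycles, utilization 6/11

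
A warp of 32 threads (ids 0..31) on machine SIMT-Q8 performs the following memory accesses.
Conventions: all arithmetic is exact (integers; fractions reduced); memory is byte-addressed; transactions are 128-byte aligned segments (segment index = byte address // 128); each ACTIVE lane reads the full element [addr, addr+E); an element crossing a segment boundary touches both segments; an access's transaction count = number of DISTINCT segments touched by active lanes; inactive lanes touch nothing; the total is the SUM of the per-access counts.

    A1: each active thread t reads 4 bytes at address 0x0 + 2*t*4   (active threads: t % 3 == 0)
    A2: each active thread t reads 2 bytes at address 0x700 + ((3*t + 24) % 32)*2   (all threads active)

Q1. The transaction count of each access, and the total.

A1: 2 transactions
A2: 1 transaction

Answer: 2,1; total 3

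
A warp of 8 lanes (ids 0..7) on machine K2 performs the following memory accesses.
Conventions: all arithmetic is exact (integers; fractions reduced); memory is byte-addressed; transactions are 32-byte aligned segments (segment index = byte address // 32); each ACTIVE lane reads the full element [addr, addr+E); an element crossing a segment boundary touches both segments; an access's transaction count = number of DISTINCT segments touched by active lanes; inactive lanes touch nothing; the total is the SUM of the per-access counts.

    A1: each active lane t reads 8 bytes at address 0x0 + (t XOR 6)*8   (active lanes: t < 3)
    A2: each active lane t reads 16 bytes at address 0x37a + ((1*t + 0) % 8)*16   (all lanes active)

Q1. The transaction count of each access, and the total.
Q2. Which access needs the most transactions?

A1: 1 transaction
A2: 5 transactions

Answer: 1,5; total 6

Answer: A2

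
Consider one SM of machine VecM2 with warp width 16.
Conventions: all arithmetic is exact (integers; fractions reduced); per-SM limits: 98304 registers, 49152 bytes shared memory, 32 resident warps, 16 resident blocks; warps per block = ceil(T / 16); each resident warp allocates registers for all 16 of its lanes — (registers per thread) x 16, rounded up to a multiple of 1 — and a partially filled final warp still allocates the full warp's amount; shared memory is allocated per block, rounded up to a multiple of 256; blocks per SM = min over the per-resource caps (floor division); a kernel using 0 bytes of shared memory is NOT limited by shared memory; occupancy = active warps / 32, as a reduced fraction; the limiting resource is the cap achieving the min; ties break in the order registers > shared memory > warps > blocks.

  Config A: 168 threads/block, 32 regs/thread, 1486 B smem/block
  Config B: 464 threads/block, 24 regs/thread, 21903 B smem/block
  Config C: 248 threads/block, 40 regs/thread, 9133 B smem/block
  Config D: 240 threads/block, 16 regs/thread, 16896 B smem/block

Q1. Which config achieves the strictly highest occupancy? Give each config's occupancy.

occupancies: A 11/16, B 29/32, C 1, D 15/16

Answer: C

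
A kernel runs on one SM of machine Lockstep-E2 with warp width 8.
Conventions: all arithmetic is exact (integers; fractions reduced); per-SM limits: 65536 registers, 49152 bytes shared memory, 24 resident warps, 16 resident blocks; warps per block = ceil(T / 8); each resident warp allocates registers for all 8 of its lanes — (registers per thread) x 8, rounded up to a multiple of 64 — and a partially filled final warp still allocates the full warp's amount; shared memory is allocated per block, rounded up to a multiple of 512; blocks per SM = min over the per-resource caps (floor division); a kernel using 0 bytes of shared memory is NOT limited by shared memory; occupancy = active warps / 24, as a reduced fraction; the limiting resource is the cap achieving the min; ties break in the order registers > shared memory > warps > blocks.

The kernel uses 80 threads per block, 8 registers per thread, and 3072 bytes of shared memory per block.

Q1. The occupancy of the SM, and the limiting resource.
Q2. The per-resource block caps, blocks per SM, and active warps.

Answer: occupancy 5/6, limited by warps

registers: 102 blocks
shared memory: 16 blocks
warps: 2 blocks
blocks: 16 blocks

Answer: 2 blocks, 20 active warps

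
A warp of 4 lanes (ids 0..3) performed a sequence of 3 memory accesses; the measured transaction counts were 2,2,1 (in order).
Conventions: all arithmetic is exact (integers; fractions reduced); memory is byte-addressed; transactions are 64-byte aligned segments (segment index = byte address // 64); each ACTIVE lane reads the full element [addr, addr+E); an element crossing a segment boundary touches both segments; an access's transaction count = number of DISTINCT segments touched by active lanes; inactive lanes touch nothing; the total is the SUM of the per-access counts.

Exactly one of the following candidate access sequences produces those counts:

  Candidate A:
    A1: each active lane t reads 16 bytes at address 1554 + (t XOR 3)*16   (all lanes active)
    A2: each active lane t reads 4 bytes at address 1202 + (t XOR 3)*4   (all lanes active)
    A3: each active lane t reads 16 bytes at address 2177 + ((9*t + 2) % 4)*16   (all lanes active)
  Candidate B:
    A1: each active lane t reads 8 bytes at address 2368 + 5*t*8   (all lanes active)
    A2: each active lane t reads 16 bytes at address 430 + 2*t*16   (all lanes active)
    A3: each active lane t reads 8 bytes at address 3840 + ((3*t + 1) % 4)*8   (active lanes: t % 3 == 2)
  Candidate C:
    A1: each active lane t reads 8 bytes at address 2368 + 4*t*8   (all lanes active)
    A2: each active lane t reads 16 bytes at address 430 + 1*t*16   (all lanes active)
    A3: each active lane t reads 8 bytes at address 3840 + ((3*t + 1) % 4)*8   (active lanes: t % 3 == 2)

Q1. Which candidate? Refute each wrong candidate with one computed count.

A: A3 gives 2 transactions, not 1
B: A2 gives 3 transactions, not 2
C: all counts match (2,2,1)

Answer: C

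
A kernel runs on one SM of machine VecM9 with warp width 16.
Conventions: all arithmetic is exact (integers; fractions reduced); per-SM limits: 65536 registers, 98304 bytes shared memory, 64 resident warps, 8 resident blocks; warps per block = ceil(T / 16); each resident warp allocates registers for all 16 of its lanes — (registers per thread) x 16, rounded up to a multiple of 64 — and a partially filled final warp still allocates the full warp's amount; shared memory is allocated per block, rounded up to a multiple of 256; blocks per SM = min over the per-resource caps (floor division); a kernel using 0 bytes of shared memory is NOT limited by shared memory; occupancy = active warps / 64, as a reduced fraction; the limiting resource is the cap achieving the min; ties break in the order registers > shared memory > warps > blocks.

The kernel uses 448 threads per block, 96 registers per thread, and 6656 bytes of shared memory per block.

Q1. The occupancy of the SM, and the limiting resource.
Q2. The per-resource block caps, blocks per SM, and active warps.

Answer: occupancy 7/16, limited by registers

registers: 1 block
shared memory: 14 blocks
warps: 2 blocks
blocks: 8 blocks

Answer: 1 block, 28 active warps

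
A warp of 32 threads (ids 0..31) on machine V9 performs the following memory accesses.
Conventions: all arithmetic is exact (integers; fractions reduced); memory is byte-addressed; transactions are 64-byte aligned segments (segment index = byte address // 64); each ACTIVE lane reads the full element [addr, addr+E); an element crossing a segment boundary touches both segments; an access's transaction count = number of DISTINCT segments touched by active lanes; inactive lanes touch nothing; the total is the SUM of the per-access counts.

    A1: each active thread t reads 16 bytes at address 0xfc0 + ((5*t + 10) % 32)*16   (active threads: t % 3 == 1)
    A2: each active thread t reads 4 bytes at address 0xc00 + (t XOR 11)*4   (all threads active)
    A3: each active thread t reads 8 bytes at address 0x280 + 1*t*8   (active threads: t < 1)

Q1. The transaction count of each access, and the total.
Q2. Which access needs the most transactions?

A1: 6 transactions
A2: 2 transactions
A3: 1 transaction

Answer: 6,2,1; total 9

Answer: A1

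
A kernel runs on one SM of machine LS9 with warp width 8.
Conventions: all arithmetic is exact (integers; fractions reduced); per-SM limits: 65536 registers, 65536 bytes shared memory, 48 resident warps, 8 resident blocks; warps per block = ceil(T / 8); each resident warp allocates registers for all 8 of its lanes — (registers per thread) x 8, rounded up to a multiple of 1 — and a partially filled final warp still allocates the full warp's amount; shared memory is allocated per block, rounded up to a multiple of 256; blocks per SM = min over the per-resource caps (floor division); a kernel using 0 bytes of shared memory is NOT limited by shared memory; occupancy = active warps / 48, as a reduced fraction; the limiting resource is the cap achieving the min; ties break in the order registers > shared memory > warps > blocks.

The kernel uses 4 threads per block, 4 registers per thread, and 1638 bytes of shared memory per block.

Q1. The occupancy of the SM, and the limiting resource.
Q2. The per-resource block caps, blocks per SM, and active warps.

Answer: occupancy 1/6, limited by blocks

registers: 2048 blocks
shared memory: 36 blocks
warps: 48 blocks
blocks: 8 blocks

Answer: 8 blocks, 8 active warps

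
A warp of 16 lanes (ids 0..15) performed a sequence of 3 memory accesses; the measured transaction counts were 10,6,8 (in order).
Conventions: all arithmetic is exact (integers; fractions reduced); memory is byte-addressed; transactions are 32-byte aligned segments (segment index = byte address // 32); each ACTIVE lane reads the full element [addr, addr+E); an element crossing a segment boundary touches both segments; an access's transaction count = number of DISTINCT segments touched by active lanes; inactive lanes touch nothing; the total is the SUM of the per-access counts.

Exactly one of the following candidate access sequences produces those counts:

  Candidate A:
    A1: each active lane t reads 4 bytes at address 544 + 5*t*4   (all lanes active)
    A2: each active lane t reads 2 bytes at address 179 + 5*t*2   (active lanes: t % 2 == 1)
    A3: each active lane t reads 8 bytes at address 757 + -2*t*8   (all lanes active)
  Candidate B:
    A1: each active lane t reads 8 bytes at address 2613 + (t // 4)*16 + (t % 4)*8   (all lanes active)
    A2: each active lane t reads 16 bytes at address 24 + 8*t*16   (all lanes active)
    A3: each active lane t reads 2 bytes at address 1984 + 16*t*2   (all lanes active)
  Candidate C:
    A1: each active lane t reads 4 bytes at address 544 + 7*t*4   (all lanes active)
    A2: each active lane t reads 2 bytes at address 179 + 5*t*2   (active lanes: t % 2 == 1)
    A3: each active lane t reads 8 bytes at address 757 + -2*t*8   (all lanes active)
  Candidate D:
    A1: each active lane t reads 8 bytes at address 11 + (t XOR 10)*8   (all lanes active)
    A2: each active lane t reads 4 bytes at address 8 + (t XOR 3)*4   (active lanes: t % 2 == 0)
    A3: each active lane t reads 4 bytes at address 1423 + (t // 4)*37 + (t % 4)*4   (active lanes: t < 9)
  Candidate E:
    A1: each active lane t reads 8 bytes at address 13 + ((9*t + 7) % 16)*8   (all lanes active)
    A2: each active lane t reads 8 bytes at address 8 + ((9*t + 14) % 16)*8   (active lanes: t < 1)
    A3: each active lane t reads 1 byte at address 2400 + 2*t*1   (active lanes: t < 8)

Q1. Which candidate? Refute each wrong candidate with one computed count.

B: A1 gives 4 transactions, not 10
C: A1 gives 14 transactions, not 10
D: A1 gives 5 transactions, not 10
E: A1 gives 5 transactions, not 10
A: all counts match (10,6,8)

Answer: A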